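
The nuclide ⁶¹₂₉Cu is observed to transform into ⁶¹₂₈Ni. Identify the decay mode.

ΔA = 61 − 61 = 0; ΔZ = 28 − 29 = -1.
A is unchanged and Z drops by 1 — a proton has become a neutron (β⁺ emission or electron capture).

beta-plus decay or electron capture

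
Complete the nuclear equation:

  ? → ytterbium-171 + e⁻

Conserve mass number: A = 171 + 0, so A = 171.
Conserve atomic number: Z = 70 − 1, so Z = 69.
Z = 69 is thulium, so the species is thulium-171.

Tm-171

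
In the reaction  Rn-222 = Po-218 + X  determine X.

Conserve mass number: 222 = 218 + A, so A = 4.
Conserve atomic number: 86 = 84 + Z, so Z = 2.
A = 4 and Z = 2 is He-4 — an alpha particle.

alpha particle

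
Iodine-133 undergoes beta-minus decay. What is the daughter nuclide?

Beta-minus decay: mass number changes by +0, atomic number by +1.
A: 133 = 133; Z: 53 + 1 = 54.
Z = 54 is xenon, so the daughter is xenon-133.

Xe-133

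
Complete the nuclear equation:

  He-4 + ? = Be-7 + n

alpha particle

Conserve mass number: 4 + A = 7 + 1, so A = 4.
Conserve atomic number: 2 + Z = 4 + 0, so Z = 2.
A = 4 and Z = 2 is He-4 — an alpha particle.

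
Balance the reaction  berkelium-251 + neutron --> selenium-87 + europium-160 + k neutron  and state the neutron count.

Conserve mass number: 252 = 87 + 160 + k, so k = 252 − 247 = 5.
Check atomic number: 97 = 34 + 63 + 0 = 97. ✓

5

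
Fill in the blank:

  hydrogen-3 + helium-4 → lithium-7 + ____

Conserve mass number: 3 + 4 = 7 + A, so A = 0.
Conserve atomic number: 1 + 2 = 3 + Z, so Z = 0.
A = 0 and Z = 0 is γ — a gamma ray.

gamma ray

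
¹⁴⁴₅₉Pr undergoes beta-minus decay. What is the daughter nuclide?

Nd-144

Beta-minus decay: mass number changes by +0, atomic number by +1.
A: 144 = 144; Z: 59 + 1 = 60.
Z = 60 is neodymium, so the daughter is ¹⁴⁴₆₀Nd.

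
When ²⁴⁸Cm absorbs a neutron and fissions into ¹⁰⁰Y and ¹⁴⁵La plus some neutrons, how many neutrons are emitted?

4

Conserve mass number: 249 = 100 + 145 + k, so k = 249 − 245 = 4.
Check atomic number: 96 = 39 + 57 + 0 = 96. ✓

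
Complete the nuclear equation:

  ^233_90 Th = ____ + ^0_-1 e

Conserve mass number: 233 = A + 0, so A = 233.
Conserve atomic number: 90 = Z − 1, so Z = 91.
Z = 91 is protactinium, so the species is ^233_91 Pa.

Pa-233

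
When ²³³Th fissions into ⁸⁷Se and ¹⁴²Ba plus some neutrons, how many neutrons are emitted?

Conserve mass number: 233 = 87 + 142 + k, so k = 233 − 229 = 4.
Check atomic number: 90 = 34 + 56 + 0 = 90. ✓

4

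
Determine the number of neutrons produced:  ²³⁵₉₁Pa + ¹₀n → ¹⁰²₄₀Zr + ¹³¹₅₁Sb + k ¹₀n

3

Conserve mass number: 236 = 102 + 131 + k, so k = 236 − 233 = 3.
Check atomic number: 91 = 40 + 51 + 0 = 91. ✓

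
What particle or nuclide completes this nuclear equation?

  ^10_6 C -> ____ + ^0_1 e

B-10

Conserve mass number: 10 = A + 0, so A = 10.
Conserve atomic number: 6 = Z + 1, so Z = 5.
Z = 5 is boron, so the species is ^10_5 B.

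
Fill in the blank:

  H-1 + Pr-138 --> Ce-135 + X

alpha particle

Conserve mass number: 1 + 138 = 135 + A, so A = 4.
Conserve atomic number: 1 + 59 = 58 + Z, so Z = 2.
A = 4 and Z = 2 is He-4 — an alpha particle.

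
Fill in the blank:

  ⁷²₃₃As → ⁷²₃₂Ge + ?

positron

Conserve mass number: 72 = 72 + A, so A = 0.
Conserve atomic number: 33 = 32 + Z, so Z = 1.
A = 0 and Z = 1 is ⁰₁e — a positron.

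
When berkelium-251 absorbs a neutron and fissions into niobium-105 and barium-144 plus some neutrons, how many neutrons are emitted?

3

Conserve mass number: 252 = 105 + 144 + k, so k = 252 − 249 = 3.
Check atomic number: 97 = 41 + 56 + 0 = 97. ✓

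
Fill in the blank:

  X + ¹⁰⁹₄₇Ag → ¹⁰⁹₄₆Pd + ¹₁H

Conserve mass number: A + 109 = 109 + 1, so A = 1.
Conserve atomic number: Z + 47 = 46 + 1, so Z = 0.
A = 1 and Z = 0 is ¹₀n — a neutron.

neutron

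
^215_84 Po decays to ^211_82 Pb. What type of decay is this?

ΔA = 211 − 215 = -4; ΔZ = 82 − 84 = -2.
A drops by 4 and Z drops by 2 — the signature of alpha emission.

alpha decay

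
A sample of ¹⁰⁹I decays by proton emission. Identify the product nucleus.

Proton emission: mass number changes by -1, atomic number by -1.
A: 109 − 1 = 108; Z: 53 − 1 = 52.
Z = 52 is tellurium, so the daughter is ¹⁰⁸Te.

Te-108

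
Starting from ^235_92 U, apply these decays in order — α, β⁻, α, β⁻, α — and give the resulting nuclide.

Ra-223

Start: (A, Z) = (235, 92).
After α: (231, 90).
After β⁻: (231, 91).
After α: (227, 89).
After β⁻: (227, 90).
After α: (223, 88).
Z = 88 is radium.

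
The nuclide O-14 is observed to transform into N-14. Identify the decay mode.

beta-plus decay or electron capture

ΔA = 14 − 14 = 0; ΔZ = 7 − 8 = -1.
A is unchanged and Z drops by 1 — a proton has become a neutron (β⁺ emission or electron capture).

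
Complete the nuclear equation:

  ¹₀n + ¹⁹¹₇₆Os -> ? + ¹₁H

Conserve mass number: 1 + 191 = A + 1, so A = 191.
Conserve atomic number: 0 + 76 = Z + 1, so Z = 75.
Z = 75 is rhenium, so the species is ¹⁹¹₇₅Re.

Re-191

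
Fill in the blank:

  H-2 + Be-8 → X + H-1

Conserve mass number: 2 + 8 = A + 1, so A = 9.
Conserve atomic number: 1 + 4 = Z + 1, so Z = 4.
Z = 4 is beryllium, so the species is Be-9.

Be-9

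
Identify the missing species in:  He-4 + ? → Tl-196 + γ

Conserve mass number: 4 + A = 196 + 0, so A = 192.
Conserve atomic number: 2 + Z = 81 + 0, so Z = 79.
Z = 79 is gold, so the species is Au-192.

Au-192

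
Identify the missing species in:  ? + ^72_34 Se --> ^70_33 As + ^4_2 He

deuteron

Conserve mass number: A + 72 = 70 + 4, so A = 2.
Conserve atomic number: Z + 34 = 33 + 2, so Z = 1.
A = 2 and Z = 1 is ^2_1 H — a deuteron.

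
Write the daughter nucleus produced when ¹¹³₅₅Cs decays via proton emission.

Proton emission: mass number changes by -1, atomic number by -1.
A: 113 − 1 = 112; Z: 55 − 1 = 54.
Z = 54 is xenon, so the daughter is ¹¹²₅₄Xe.

Xe-112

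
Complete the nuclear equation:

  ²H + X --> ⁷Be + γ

Conserve mass number: 2 + A = 7 + 0, so A = 5.
Conserve atomic number: 1 + Z = 4 + 0, so Z = 3.
Z = 3 is lithium, so the species is ⁵Li.

Li-5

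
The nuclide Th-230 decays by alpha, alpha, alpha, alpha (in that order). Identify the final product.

Pb-214

Start: (A, Z) = (230, 90).
After α: (226, 88).
After α: (222, 86).
After α: (218, 84).
After α: (214, 82).
Z = 82 is lead.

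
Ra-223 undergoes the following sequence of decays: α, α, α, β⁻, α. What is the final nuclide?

Tl-207

Start: (A, Z) = (223, 88).
After α: (219, 86).
After α: (215, 84).
After α: (211, 82).
After β⁻: (211, 83).
After α: (207, 81).
Z = 81 is thallium.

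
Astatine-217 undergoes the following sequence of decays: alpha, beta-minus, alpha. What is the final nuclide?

Pb-209

Start: (A, Z) = (217, 85).
After α: (213, 83).
After β⁻: (213, 84).
After α: (209, 82).
Z = 82 is lead.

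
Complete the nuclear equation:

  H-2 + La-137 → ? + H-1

La-138

Conserve mass number: 2 + 137 = A + 1, so A = 138.
Conserve atomic number: 1 + 57 = Z + 1, so Z = 57.
Z = 57 is lanthanum, so the species is La-138.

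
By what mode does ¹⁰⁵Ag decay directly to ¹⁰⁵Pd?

beta-plus decay or electron capture

ΔA = 105 − 105 = 0; ΔZ = 46 − 47 = -1.
A is unchanged and Z drops by 1 — a proton has become a neutron (β⁺ emission or electron capture).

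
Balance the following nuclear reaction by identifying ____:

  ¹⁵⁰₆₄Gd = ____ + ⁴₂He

Conserve mass number: 150 = A + 4, so A = 146.
Conserve atomic number: 64 = Z + 2, so Z = 62.
Z = 62 is samarium, so the species is ¹⁴⁶₆₂Sm.

Sm-146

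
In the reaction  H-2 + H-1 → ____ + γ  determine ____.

Conserve mass number: 2 + 1 = A + 0, so A = 3.
Conserve atomic number: 1 + 1 = Z + 0, so Z = 2.
Z = 2 is helium, so the species is He-3.

He-3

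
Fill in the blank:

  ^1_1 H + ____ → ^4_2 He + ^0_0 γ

triton

Conserve mass number: 1 + A = 4 + 0, so A = 3.
Conserve atomic number: 1 + Z = 2 + 0, so Z = 1.
A = 3 and Z = 1 is ^3_1 H — a triton.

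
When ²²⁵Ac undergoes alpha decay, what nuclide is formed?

Alpha decay: mass number changes by -4, atomic number by -2.
A: 225 − 4 = 221; Z: 89 − 2 = 87.
Z = 87 is francium, so the daughter is ²²¹Fr.

Fr-221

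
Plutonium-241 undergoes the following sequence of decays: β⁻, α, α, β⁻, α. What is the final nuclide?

Start: (A, Z) = (241, 94).
After β⁻: (241, 95).
After α: (237, 93).
After α: (233, 91).
After β⁻: (233, 92).
After α: (229, 90).
Z = 90 is thorium.

Th-229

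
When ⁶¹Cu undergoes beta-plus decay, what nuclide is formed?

Ni-61

Beta-plus decay: mass number changes by +0, atomic number by -1.
A: 61 = 61; Z: 29 − 1 = 28.
Z = 28 is nickel, so the daughter is ⁶¹Ni.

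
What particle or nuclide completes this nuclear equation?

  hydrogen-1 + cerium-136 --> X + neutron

Conserve mass number: 1 + 136 = A + 1, so A = 136.
Conserve atomic number: 1 + 58 = Z + 0, so Z = 59.
Z = 59 is praseodymium, so the species is praseodymium-136.

Pr-136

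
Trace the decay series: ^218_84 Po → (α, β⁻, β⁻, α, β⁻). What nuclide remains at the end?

Start: (A, Z) = (218, 84).
After α: (214, 82).
After β⁻: (214, 83).
After β⁻: (214, 84).
After α: (210, 82).
After β⁻: (210, 83).
Z = 83 is bismuth.

Bi-210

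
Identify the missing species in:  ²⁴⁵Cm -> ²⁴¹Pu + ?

alpha particle

Conserve mass number: 245 = 241 + A, so A = 4.
Conserve atomic number: 96 = 94 + Z, so Z = 2.
A = 4 and Z = 2 is ⁴He — an alpha particle.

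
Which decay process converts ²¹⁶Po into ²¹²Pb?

alpha decay

ΔA = 212 − 216 = -4; ΔZ = 82 − 84 = -2.
A drops by 4 and Z drops by 2 — the signature of alpha emission.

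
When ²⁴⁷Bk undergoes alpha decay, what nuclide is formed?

Am-243

Alpha decay: mass number changes by -4, atomic number by -2.
A: 247 − 4 = 243; Z: 97 − 2 = 95.
Z = 95 is americium, so the daughter is ²⁴³Am.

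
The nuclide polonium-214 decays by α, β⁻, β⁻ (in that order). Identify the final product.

Start: (A, Z) = (214, 84).
After α: (210, 82).
After β⁻: (210, 83).
After β⁻: (210, 84).
Z = 84 is polonium.

Po-210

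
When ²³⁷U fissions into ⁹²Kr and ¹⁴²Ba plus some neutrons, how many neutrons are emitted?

3

Conserve mass number: 237 = 92 + 142 + k, so k = 237 − 234 = 3.
Check atomic number: 92 = 36 + 56 + 0 = 92. ✓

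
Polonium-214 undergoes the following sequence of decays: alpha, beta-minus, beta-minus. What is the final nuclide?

Start: (A, Z) = (214, 84).
After α: (210, 82).
After β⁻: (210, 83).
After β⁻: (210, 84).
Z = 84 is polonium.

Po-210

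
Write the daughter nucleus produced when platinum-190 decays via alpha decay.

Os-186

Alpha decay: mass number changes by -4, atomic number by -2.
A: 190 − 4 = 186; Z: 78 − 2 = 76.
Z = 76 is osmium, so the daughter is osmium-186.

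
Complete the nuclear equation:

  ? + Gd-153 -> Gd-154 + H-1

deuteron

Conserve mass number: A + 153 = 154 + 1, so A = 2.
Conserve atomic number: Z + 64 = 64 + 1, so Z = 1.
A = 2 and Z = 1 is H-2 — a deuteron.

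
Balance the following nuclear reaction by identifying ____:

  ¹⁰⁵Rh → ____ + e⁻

Conserve mass number: 105 = A + 0, so A = 105.
Conserve atomic number: 45 = Z − 1, so Z = 46.
Z = 46 is palladium, so the species is ¹⁰⁵Pd.

Pd-105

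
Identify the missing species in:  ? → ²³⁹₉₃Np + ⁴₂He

Conserve mass number: A = 239 + 4, so A = 243.
Conserve atomic number: Z = 93 + 2, so Z = 95.
Z = 95 is americium, so the species is ²⁴³₉₅Am.

Am-243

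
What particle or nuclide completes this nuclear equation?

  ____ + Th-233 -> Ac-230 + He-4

proton

Conserve mass number: A + 233 = 230 + 4, so A = 1.
Conserve atomic number: Z + 90 = 89 + 2, so Z = 1.
A = 1 and Z = 1 is H-1 — a proton.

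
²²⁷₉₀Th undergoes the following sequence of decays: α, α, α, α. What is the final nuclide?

Start: (A, Z) = (227, 90).
After α: (223, 88).
After α: (219, 86).
After α: (215, 84).
After α: (211, 82).
Z = 82 is lead.

Pb-211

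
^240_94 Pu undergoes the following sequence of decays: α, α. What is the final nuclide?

Th-232

Start: (A, Z) = (240, 94).
After α: (236, 92).
After α: (232, 90).
Z = 90 is thorium.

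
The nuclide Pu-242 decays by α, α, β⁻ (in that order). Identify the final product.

Start: (A, Z) = (242, 94).
After α: (238, 92).
After α: (234, 90).
After β⁻: (234, 91).
Z = 91 is protactinium.

Pa-234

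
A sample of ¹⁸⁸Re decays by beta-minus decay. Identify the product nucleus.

Beta-minus decay: mass number changes by +0, atomic number by +1.
A: 188 = 188; Z: 75 + 1 = 76.
Z = 76 is osmium, so the daughter is ¹⁸⁸Os.

Os-188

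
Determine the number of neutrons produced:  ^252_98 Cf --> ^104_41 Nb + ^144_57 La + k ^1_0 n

Conserve mass number: 252 = 104 + 144 + k, so k = 252 − 248 = 4.
Check atomic number: 98 = 41 + 57 + 0 = 98. ✓

4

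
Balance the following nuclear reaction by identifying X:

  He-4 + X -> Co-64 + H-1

Conserve mass number: 4 + A = 64 + 1, so A = 61.
Conserve atomic number: 2 + Z = 27 + 1, so Z = 26.
Z = 26 is iron, so the species is Fe-61.

Fe-61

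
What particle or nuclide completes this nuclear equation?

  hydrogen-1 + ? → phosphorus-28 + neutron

Si-28

Conserve mass number: 1 + A = 28 + 1, so A = 28.
Conserve atomic number: 1 + Z = 15 + 0, so Z = 14.
Z = 14 is silicon, so the species is silicon-28.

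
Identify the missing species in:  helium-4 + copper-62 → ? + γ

Ga-66

Conserve mass number: 4 + 62 = A + 0, so A = 66.
Conserve atomic number: 2 + 29 = Z + 0, so Z = 31.
Z = 31 is gallium, so the species is gallium-66.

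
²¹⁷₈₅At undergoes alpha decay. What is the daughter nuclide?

Alpha decay: mass number changes by -4, atomic number by -2.
A: 217 − 4 = 213; Z: 85 − 2 = 83.
Z = 83 is bismuth, so the daughter is ²¹³₈₃Bi.

Bi-213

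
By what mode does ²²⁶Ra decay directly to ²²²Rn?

ΔA = 222 − 226 = -4; ΔZ = 86 − 88 = -2.
A drops by 4 and Z drops by 2 — the signature of alpha emission.

alpha decay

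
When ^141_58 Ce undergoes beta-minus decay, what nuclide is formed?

Beta-minus decay: mass number changes by +0, atomic number by +1.
A: 141 = 141; Z: 58 + 1 = 59.
Z = 59 is praseodymium, so the daughter is ^141_59 Pr.

Pr-141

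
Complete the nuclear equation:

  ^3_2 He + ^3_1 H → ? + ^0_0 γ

Li-6

Conserve mass number: 3 + 3 = A + 0, so A = 6.
Conserve atomic number: 2 + 1 = Z + 0, so Z = 3.
Z = 3 is lithium, so the species is ^6_3 Li.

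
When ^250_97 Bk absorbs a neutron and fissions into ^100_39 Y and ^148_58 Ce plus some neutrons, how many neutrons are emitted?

Conserve mass number: 251 = 100 + 148 + k, so k = 251 − 248 = 3.
Check atomic number: 97 = 39 + 58 + 0 = 97. ✓

3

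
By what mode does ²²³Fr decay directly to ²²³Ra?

beta-minus decay

ΔA = 223 − 223 = 0; ΔZ = 88 − 87 = +1.
A is unchanged and Z rises by 1 — a neutron has become a proton (β⁻ decay).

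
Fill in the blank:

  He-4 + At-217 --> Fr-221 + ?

Conserve mass number: 4 + 217 = 221 + A, so A = 0.
Conserve atomic number: 2 + 85 = 87 + Z, so Z = 0.
A = 0 and Z = 0 is γ — a gamma ray.

gamma ray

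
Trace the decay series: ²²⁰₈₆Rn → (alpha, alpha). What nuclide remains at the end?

Pb-212

Start: (A, Z) = (220, 86).
After α: (216, 84).
After α: (212, 82).
Z = 82 is lead.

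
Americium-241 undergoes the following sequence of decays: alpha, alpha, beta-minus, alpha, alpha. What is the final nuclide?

Ra-225

Start: (A, Z) = (241, 95).
After α: (237, 93).
After α: (233, 91).
After β⁻: (233, 92).
After α: (229, 90).
After α: (225, 88).
Z = 88 is radium.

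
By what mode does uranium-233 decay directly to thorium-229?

alpha decay

ΔA = 229 − 233 = -4; ΔZ = 90 − 92 = -2.
A drops by 4 and Z drops by 2 — the signature of alpha emission.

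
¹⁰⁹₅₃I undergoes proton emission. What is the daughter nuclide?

Te-108

Proton emission: mass number changes by -1, atomic number by -1.
A: 109 − 1 = 108; Z: 53 − 1 = 52.
Z = 52 is tellurium, so the daughter is ¹⁰⁸₅₂Te.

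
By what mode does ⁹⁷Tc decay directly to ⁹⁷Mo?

ΔA = 97 − 97 = 0; ΔZ = 42 − 43 = -1.
A is unchanged and Z drops by 1 — a proton has become a neutron (β⁺ emission or electron capture).

beta-plus decay or electron capture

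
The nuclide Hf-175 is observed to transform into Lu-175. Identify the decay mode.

ΔA = 175 − 175 = 0; ΔZ = 71 − 72 = -1.
A is unchanged and Z drops by 1 — a proton has become a neutron (β⁺ emission or electron capture).

beta-plus decay or electron capture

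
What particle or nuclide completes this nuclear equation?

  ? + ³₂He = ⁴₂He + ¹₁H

Conserve mass number: A + 3 = 4 + 1, so A = 2.
Conserve atomic number: Z + 2 = 2 + 1, so Z = 1.
A = 2 and Z = 1 is ²₁H — a deuteron.

deuteron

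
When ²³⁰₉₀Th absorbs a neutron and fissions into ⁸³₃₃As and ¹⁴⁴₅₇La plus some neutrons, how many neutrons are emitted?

Conserve mass number: 231 = 83 + 144 + k, so k = 231 − 227 = 4.
Check atomic number: 90 = 33 + 57 + 0 = 90. ✓

4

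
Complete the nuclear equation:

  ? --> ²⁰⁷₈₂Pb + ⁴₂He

Po-211

Conserve mass number: A = 207 + 4, so A = 211.
Conserve atomic number: Z = 82 + 2, so Z = 84.
Z = 84 is polonium, so the species is ²¹¹₈₄Po.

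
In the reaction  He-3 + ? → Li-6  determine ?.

Conserve mass number: 3 + A = 6, so A = 3.
Conserve atomic number: 2 + Z = 3, so Z = 1.
A = 3 and Z = 1 is H-3 — a triton.

triton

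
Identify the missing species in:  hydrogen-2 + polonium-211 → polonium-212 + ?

Conserve mass number: 2 + 211 = 212 + A, so A = 1.
Conserve atomic number: 1 + 84 = 84 + Z, so Z = 1.
A = 1 and Z = 1 is hydrogen-1 — a proton.

proton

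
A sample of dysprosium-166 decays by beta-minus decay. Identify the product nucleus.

Ho-166

Beta-minus decay: mass number changes by +0, atomic number by +1.
A: 166 = 166; Z: 66 + 1 = 67.
Z = 67 is holmium, so the daughter is holmium-166.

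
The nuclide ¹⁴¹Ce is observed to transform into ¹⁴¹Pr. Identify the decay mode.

beta-minus decay

ΔA = 141 − 141 = 0; ΔZ = 59 − 58 = +1.
A is unchanged and Z rises by 1 — a neutron has become a proton (β⁻ decay).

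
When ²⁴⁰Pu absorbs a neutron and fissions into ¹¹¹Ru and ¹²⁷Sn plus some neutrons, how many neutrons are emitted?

Conserve mass number: 241 = 111 + 127 + k, so k = 241 − 238 = 3.
Check atomic number: 94 = 44 + 50 + 0 = 94. ✓

3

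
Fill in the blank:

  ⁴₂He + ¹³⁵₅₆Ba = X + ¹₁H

La-138

Conserve mass number: 4 + 135 = A + 1, so A = 138.
Conserve atomic number: 2 + 56 = Z + 1, so Z = 57.
Z = 57 is lanthanum, so the species is ¹³⁸₅₇La.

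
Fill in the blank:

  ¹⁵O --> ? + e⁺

N-15

Conserve mass number: 15 = A + 0, so A = 15.
Conserve atomic number: 8 = Z + 1, so Z = 7.
Z = 7 is nitrogen, so the species is ¹⁵N.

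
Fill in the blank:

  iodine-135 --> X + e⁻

Xe-135

Conserve mass number: 135 = A + 0, so A = 135.
Conserve atomic number: 53 = Z − 1, so Z = 54.
Z = 54 is xenon, so the species is xenon-135.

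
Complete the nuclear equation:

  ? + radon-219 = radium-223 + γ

alpha particle

Conserve mass number: A + 219 = 223 + 0, so A = 4.
Conserve atomic number: Z + 86 = 88 + 0, so Z = 2.
A = 4 and Z = 2 is helium-4 — an alpha particle.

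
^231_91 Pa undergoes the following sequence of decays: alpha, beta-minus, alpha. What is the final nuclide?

Start: (A, Z) = (231, 91).
After α: (227, 89).
After β⁻: (227, 90).
After α: (223, 88).
Z = 88 is radium.

Ra-223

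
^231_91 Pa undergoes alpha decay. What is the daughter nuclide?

Alpha decay: mass number changes by -4, atomic number by -2.
A: 231 − 4 = 227; Z: 91 − 2 = 89.
Z = 89 is actinium, so the daughter is ^227_89 Ac.

Ac-227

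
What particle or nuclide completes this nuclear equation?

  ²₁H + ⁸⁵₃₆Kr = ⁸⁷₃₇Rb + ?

gamma ray

Conserve mass number: 2 + 85 = 87 + A, so A = 0.
Conserve atomic number: 1 + 36 = 37 + Z, so Z = 0.
A = 0 and Z = 0 is ⁰₀γ — a gamma ray.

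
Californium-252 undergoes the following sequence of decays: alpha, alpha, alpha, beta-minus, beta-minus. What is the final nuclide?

Pu-240

Start: (A, Z) = (252, 98).
After α: (248, 96).
After α: (244, 94).
After α: (240, 92).
After β⁻: (240, 93).
After β⁻: (240, 94).
Z = 94 is plutonium.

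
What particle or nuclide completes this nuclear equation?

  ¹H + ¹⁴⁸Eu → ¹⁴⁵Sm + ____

Conserve mass number: 1 + 148 = 145 + A, so A = 4.
Conserve atomic number: 1 + 63 = 62 + Z, so Z = 2.
A = 4 and Z = 2 is ⁴He — an alpha particle.

alpha particle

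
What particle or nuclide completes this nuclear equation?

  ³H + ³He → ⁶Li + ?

Conserve mass number: 3 + 3 = 6 + A, so A = 0.
Conserve atomic number: 1 + 2 = 3 + Z, so Z = 0.
A = 0 and Z = 0 is γ — a gamma ray.

gamma ray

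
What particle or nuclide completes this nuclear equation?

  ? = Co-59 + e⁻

Fe-59

Conserve mass number: A = 59 + 0, so A = 59.
Conserve atomic number: Z = 27 − 1, so Z = 26.
Z = 26 is iron, so the species is Fe-59.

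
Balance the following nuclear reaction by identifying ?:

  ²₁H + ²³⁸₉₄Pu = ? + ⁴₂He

Np-236

Conserve mass number: 2 + 238 = A + 4, so A = 236.
Conserve atomic number: 1 + 94 = Z + 2, so Z = 93.
Z = 93 is neptunium, so the species is ²³⁶₉₃Np.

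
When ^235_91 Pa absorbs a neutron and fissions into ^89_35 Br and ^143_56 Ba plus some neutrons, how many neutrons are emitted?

4

Conserve mass number: 236 = 89 + 143 + k, so k = 236 − 232 = 4.
Check atomic number: 91 = 35 + 56 + 0 = 91. ✓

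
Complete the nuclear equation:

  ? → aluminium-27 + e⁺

Si-27

Conserve mass number: A = 27 + 0, so A = 27.
Conserve atomic number: Z = 13 + 1, so Z = 14.
Z = 14 is silicon, so the species is silicon-27.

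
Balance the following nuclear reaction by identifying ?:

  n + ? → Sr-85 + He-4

Zr-88

Conserve mass number: 1 + A = 85 + 4, so A = 88.
Conserve atomic number: 0 + Z = 38 + 2, so Z = 40.
Z = 40 is zirconium, so the species is Zr-88.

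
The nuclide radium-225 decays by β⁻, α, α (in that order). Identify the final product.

Start: (A, Z) = (225, 88).
After β⁻: (225, 89).
After α: (221, 87).
After α: (217, 85).
Z = 85 is astatine.

At-217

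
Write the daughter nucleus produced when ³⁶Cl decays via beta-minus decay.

Ar-36

Beta-minus decay: mass number changes by +0, atomic number by +1.
A: 36 = 36; Z: 17 + 1 = 18.
Z = 18 is argon, so the daughter is ³⁶Ar.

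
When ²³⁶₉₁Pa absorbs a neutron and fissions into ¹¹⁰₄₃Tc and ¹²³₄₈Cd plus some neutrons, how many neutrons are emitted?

Conserve mass number: 237 = 110 + 123 + k, so k = 237 − 233 = 4.
Check atomic number: 91 = 43 + 48 + 0 = 91. ✓

4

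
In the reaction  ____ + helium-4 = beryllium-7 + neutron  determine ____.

Conserve mass number: A + 4 = 7 + 1, so A = 4.
Conserve atomic number: Z + 2 = 4 + 0, so Z = 2.
A = 4 and Z = 2 is helium-4 — an alpha particle.

alpha particle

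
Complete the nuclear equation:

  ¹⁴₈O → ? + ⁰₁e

Conserve mass number: 14 = A + 0, so A = 14.
Conserve atomic number: 8 = Z + 1, so Z = 7.
Z = 7 is nitrogen, so the species is ¹⁴₇N.

N-14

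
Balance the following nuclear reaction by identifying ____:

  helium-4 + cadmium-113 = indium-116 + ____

Conserve mass number: 4 + 113 = 116 + A, so A = 1.
Conserve atomic number: 2 + 48 = 49 + Z, so Z = 1.
A = 1 and Z = 1 is hydrogen-1 — a proton.

proton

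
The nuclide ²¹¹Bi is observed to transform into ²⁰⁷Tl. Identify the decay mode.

alpha decay

ΔA = 207 − 211 = -4; ΔZ = 81 − 83 = -2.
A drops by 4 and Z drops by 2 — the signature of alpha emission.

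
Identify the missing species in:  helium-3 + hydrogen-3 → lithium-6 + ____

gamma ray

Conserve mass number: 3 + 3 = 6 + A, so A = 0.
Conserve atomic number: 2 + 1 = 3 + Z, so Z = 0.
A = 0 and Z = 0 is γ — a gamma ray.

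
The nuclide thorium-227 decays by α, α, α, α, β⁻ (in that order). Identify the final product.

Bi-211

Start: (A, Z) = (227, 90).
After α: (223, 88).
After α: (219, 86).
After α: (215, 84).
After α: (211, 82).
After β⁻: (211, 83).
Z = 83 is bismuth.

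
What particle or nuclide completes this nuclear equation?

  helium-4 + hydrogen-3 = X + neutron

Li-6

Conserve mass number: 4 + 3 = A + 1, so A = 6.
Conserve atomic number: 2 + 1 = Z + 0, so Z = 3.
Z = 3 is lithium, so the species is lithium-6.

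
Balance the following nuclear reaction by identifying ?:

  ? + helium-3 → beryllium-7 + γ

alpha particle

Conserve mass number: A + 3 = 7 + 0, so A = 4.
Conserve atomic number: Z + 2 = 4 + 0, so Z = 2.
A = 4 and Z = 2 is helium-4 — an alpha particle.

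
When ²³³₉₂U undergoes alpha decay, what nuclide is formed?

Alpha decay: mass number changes by -4, atomic number by -2.
A: 233 − 4 = 229; Z: 92 − 2 = 90.
Z = 90 is thorium, so the daughter is ²²⁹₉₀Th.

Th-229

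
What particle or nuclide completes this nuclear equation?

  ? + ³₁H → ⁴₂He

proton

Conserve mass number: A + 3 = 4, so A = 1.
Conserve atomic number: Z + 1 = 2, so Z = 1.
A = 1 and Z = 1 is ¹₁H — a proton.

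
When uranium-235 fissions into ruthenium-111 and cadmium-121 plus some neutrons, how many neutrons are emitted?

Conserve mass number: 235 = 111 + 121 + k, so k = 235 − 232 = 3.
Check atomic number: 92 = 44 + 48 + 0 = 92. ✓

3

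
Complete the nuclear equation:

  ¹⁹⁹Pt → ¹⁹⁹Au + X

beta-minus particle

Conserve mass number: 199 = 199 + A, so A = 0.
Conserve atomic number: 78 = 79 + Z, so Z = -1.
A = 0 and Z = -1 is e⁻ — a beta-minus particle.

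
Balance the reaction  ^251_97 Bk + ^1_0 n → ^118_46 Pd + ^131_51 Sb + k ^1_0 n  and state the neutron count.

3

Conserve mass number: 252 = 118 + 131 + k, so k = 252 − 249 = 3.
Check atomic number: 97 = 46 + 51 + 0 = 97. ✓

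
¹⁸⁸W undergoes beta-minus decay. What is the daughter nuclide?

Beta-minus decay: mass number changes by +0, atomic number by +1.
A: 188 = 188; Z: 74 + 1 = 75.
Z = 75 is rhenium, so the daughter is ¹⁸⁸Re.

Re-188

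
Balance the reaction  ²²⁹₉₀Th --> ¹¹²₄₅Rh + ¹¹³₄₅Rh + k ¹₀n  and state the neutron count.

4

Conserve mass number: 229 = 112 + 113 + k, so k = 229 − 225 = 4.
Check atomic number: 90 = 45 + 45 + 0 = 90. ✓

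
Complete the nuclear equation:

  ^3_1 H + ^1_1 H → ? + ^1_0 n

Conserve mass number: 3 + 1 = A + 1, so A = 3.
Conserve atomic number: 1 + 1 = Z + 0, so Z = 2.
Z = 2 is helium, so the species is ^3_2 He.

He-3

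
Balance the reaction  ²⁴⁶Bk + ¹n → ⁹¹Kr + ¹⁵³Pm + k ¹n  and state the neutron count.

Conserve mass number: 247 = 91 + 153 + k, so k = 247 − 244 = 3.
Check atomic number: 97 = 36 + 61 + 0 = 97. ✓

3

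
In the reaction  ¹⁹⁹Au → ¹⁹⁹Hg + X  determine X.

Conserve mass number: 199 = 199 + A, so A = 0.
Conserve atomic number: 79 = 80 + Z, so Z = -1.
A = 0 and Z = -1 is e⁻ — a beta-minus particle.

beta-minus particle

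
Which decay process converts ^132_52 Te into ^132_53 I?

ΔA = 132 − 132 = 0; ΔZ = 53 − 52 = +1.
A is unchanged and Z rises by 1 — a neutron has become a proton (β⁻ decay).

beta-minus decay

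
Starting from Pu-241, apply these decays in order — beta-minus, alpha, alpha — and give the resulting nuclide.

Start: (A, Z) = (241, 94).
After β⁻: (241, 95).
After α: (237, 93).
After α: (233, 91).
Z = 91 is protactinium.

Pa-233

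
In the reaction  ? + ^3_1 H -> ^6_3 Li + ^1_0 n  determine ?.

alpha particle

Conserve mass number: A + 3 = 6 + 1, so A = 4.
Conserve atomic number: Z + 1 = 3 + 0, so Z = 2.
A = 4 and Z = 2 is ^4_2 He — an alpha particle.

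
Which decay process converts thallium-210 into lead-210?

ΔA = 210 − 210 = 0; ΔZ = 82 − 81 = +1.
A is unchanged and Z rises by 1 — a neutron has become a proton (β⁻ decay).

beta-minus decay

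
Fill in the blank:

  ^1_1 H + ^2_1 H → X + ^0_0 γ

Conserve mass number: 1 + 2 = A + 0, so A = 3.
Conserve atomic number: 1 + 1 = Z + 0, so Z = 2.
Z = 2 is helium, so the species is ^3_2 He.

He-3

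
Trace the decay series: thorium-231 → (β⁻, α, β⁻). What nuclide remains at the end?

Th-227

Start: (A, Z) = (231, 90).
After β⁻: (231, 91).
After α: (227, 89).
After β⁻: (227, 90).
Z = 90 is thorium.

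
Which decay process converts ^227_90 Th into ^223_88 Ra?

ΔA = 223 − 227 = -4; ΔZ = 88 − 90 = -2.
A drops by 4 and Z drops by 2 — the signature of alpha emission.

alpha decay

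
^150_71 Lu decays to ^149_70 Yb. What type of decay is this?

ΔA = 149 − 150 = -1; ΔZ = 70 − 71 = -1.
A drops by 1 and Z drops by 1 — a proton was emitted.

proton emission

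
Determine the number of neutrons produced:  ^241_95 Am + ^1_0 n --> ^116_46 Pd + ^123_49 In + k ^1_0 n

Conserve mass number: 242 = 116 + 123 + k, so k = 242 − 239 = 3.
Check atomic number: 95 = 46 + 49 + 0 = 95. ✓

3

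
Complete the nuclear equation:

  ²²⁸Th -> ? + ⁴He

Ra-224

Conserve mass number: 228 = A + 4, so A = 224.
Conserve atomic number: 90 = Z + 2, so Z = 88.
Z = 88 is radium, so the species is ²²⁴Ra.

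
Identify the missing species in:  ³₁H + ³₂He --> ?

Conserve mass number: 3 + 3 = A, so A = 6.
Conserve atomic number: 1 + 2 = Z, so Z = 3.
Z = 3 is lithium, so the species is ⁶₃Li.

Li-6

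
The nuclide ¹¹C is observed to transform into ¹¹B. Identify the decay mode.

beta-plus decay or electron capture

ΔA = 11 − 11 = 0; ΔZ = 5 − 6 = -1.
A is unchanged and Z drops by 1 — a proton has become a neutron (β⁺ emission or electron capture).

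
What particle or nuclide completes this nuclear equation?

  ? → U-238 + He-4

Pu-242

Conserve mass number: A = 238 + 4, so A = 242.
Conserve atomic number: Z = 92 + 2, so Z = 94.
Z = 94 is plutonium, so the species is Pu-242.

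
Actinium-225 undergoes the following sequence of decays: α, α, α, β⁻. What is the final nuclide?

Start: (A, Z) = (225, 89).
After α: (221, 87).
After α: (217, 85).
After α: (213, 83).
After β⁻: (213, 84).
Z = 84 is polonium.

Po-213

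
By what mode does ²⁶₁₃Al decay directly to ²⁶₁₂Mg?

beta-plus decay or electron capture

ΔA = 26 − 26 = 0; ΔZ = 12 − 13 = -1.
A is unchanged and Z drops by 1 — a proton has become a neutron (β⁺ emission or electron capture).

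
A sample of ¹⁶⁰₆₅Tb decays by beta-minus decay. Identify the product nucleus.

Dy-160

Beta-minus decay: mass number changes by +0, atomic number by +1.
A: 160 = 160; Z: 65 + 1 = 66.
Z = 66 is dysprosium, so the daughter is ¹⁶⁰₆₆Dy.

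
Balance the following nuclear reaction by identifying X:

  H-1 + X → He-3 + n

triton

Conserve mass number: 1 + A = 3 + 1, so A = 3.
Conserve atomic number: 1 + Z = 2 + 0, so Z = 1.
A = 3 and Z = 1 is H-3 — a triton.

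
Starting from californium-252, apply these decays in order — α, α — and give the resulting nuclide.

Pu-244

Start: (A, Z) = (252, 98).
After α: (248, 96).
After α: (244, 94).
Z = 94 is plutonium.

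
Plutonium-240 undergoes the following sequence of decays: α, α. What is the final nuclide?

Start: (A, Z) = (240, 94).
After α: (236, 92).
After α: (232, 90).
Z = 90 is thorium.

Th-232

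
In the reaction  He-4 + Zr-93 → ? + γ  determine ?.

Conserve mass number: 4 + 93 = A + 0, so A = 97.
Conserve atomic number: 2 + 40 = Z + 0, so Z = 42.
Z = 42 is molybdenum, so the species is Mo-97.

Mo-97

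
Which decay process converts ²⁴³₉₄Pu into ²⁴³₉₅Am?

ΔA = 243 − 243 = 0; ΔZ = 95 − 94 = +1.
A is unchanged and Z rises by 1 — a neutron has become a proton (β⁻ decay).

beta-minus decay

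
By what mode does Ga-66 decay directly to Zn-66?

beta-plus decay or electron capture

ΔA = 66 − 66 = 0; ΔZ = 30 − 31 = -1.
A is unchanged and Z drops by 1 — a proton has become a neutron (β⁺ emission or electron capture).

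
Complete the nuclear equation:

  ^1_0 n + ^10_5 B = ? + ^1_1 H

Conserve mass number: 1 + 10 = A + 1, so A = 10.
Conserve atomic number: 0 + 5 = Z + 1, so Z = 4.
Z = 4 is beryllium, so the species is ^10_4 Be.

Be-10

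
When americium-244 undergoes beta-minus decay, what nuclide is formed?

Beta-minus decay: mass number changes by +0, atomic number by +1.
A: 244 = 244; Z: 95 + 1 = 96.
Z = 96 is curium, so the daughter is curium-244.

Cm-244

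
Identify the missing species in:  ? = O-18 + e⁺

F-18

Conserve mass number: A = 18 + 0, so A = 18.
Conserve atomic number: Z = 8 + 1, so Z = 9.
Z = 9 is fluorine, so the species is F-18.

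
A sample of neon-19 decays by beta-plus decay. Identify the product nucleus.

Beta-plus decay: mass number changes by +0, atomic number by -1.
A: 19 = 19; Z: 10 − 1 = 9.
Z = 9 is fluorine, so the daughter is fluorine-19.

F-19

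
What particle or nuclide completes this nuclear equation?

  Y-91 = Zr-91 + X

beta-minus particle

Conserve mass number: 91 = 91 + A, so A = 0.
Conserve atomic number: 39 = 40 + Z, so Z = -1.
A = 0 and Z = -1 is e⁻ — a beta-minus particle.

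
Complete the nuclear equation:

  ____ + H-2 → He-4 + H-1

Conserve mass number: A + 2 = 4 + 1, so A = 3.
Conserve atomic number: Z + 1 = 2 + 1, so Z = 2.
Z = 2 is helium, so the species is He-3.

He-3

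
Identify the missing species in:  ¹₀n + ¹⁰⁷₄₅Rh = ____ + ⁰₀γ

Conserve mass number: 1 + 107 = A + 0, so A = 108.
Conserve atomic number: 0 + 45 = Z + 0, so Z = 45.
Z = 45 is rhodium, so the species is ¹⁰⁸₄₅Rh.

Rh-108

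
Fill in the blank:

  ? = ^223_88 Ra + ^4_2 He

Conserve mass number: A = 223 + 4, so A = 227.
Conserve atomic number: Z = 88 + 2, so Z = 90.
Z = 90 is thorium, so the species is ^227_90 Th.

Th-227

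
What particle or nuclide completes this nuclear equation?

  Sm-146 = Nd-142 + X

Conserve mass number: 146 = 142 + A, so A = 4.
Conserve atomic number: 62 = 60 + Z, so Z = 2.
A = 4 and Z = 2 is He-4 — an alpha particle.

alpha particle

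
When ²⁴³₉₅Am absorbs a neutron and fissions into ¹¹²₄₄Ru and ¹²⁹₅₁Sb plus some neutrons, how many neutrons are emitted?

3

Conserve mass number: 244 = 112 + 129 + k, so k = 244 − 241 = 3.
Check atomic number: 95 = 44 + 51 + 0 = 95. ✓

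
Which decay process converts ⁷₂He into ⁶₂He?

neutron emission

ΔA = 6 − 7 = -1; ΔZ = 2 − 2 = +0.
A drops by 1 with Z unchanged — a neutron was emitted.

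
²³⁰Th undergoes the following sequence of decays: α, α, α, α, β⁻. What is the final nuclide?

Bi-214

Start: (A, Z) = (230, 90).
After α: (226, 88).
After α: (222, 86).
After α: (218, 84).
After α: (214, 82).
After β⁻: (214, 83).
Z = 83 is bismuth.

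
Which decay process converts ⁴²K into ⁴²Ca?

beta-minus decay

ΔA = 42 − 42 = 0; ΔZ = 20 − 19 = +1.
A is unchanged and Z rises by 1 — a neutron has become a proton (β⁻ decay).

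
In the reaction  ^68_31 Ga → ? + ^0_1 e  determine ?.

Zn-68

Conserve mass number: 68 = A + 0, so A = 68.
Conserve atomic number: 31 = Z + 1, so Z = 30.
Z = 30 is zinc, so the species is ^68_30 Zn.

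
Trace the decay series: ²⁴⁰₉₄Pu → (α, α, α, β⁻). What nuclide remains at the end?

Start: (A, Z) = (240, 94).
After α: (236, 92).
After α: (232, 90).
After α: (228, 88).
After β⁻: (228, 89).
Z = 89 is actinium.

Ac-228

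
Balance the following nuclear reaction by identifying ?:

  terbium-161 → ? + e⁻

Conserve mass number: 161 = A + 0, so A = 161.
Conserve atomic number: 65 = Z − 1, so Z = 66.
Z = 66 is dysprosium, so the species is dysprosium-161.

Dy-161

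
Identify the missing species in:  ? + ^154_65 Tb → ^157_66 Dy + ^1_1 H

alpha particle

Conserve mass number: A + 154 = 157 + 1, so A = 4.
Conserve atomic number: Z + 65 = 66 + 1, so Z = 2.
A = 4 and Z = 2 is ^4_2 He — an alpha particle.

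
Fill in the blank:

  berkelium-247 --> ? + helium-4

Conserve mass number: 247 = A + 4, so A = 243.
Conserve atomic number: 97 = Z + 2, so Z = 95.
Z = 95 is americium, so the species is americium-243.

Am-243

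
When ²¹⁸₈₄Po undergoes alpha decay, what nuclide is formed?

Alpha decay: mass number changes by -4, atomic number by -2.
A: 218 − 4 = 214; Z: 84 − 2 = 82.
Z = 82 is lead, so the daughter is ²¹⁴₈₂Pb.

Pb-214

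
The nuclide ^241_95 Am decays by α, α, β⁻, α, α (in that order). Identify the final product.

Start: (A, Z) = (241, 95).
After α: (237, 93).
After α: (233, 91).
After β⁻: (233, 92).
After α: (229, 90).
After α: (225, 88).
Z = 88 is radium.

Ra-225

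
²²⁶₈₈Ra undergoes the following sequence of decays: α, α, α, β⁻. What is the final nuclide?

Start: (A, Z) = (226, 88).
After α: (222, 86).
After α: (218, 84).
After α: (214, 82).
After β⁻: (214, 83).
Z = 83 is bismuth.

Bi-214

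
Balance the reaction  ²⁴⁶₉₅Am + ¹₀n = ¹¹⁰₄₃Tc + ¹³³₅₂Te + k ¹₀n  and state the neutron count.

Conserve mass number: 247 = 110 + 133 + k, so k = 247 − 243 = 4.
Check atomic number: 95 = 43 + 52 + 0 = 95. ✓

4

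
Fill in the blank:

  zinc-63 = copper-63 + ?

positron

Conserve mass number: 63 = 63 + A, so A = 0.
Conserve atomic number: 30 = 29 + Z, so Z = 1.
A = 0 and Z = 1 is e⁺ — a positron.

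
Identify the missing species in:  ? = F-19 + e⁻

O-19

Conserve mass number: A = 19 + 0, so A = 19.
Conserve atomic number: Z = 9 − 1, so Z = 8.
Z = 8 is oxygen, so the species is O-19.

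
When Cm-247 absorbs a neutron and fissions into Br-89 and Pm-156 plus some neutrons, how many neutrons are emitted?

3

Conserve mass number: 248 = 89 + 156 + k, so k = 248 − 245 = 3.
Check atomic number: 96 = 35 + 61 + 0 = 96. ✓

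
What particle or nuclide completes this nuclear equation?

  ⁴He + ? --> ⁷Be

Conserve mass number: 4 + A = 7, so A = 3.
Conserve atomic number: 2 + Z = 4, so Z = 2.
Z = 2 is helium, so the species is ³He.

He-3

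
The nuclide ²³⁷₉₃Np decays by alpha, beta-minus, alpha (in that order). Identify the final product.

Th-229

Start: (A, Z) = (237, 93).
After α: (233, 91).
After β⁻: (233, 92).
After α: (229, 90).
Z = 90 is thorium.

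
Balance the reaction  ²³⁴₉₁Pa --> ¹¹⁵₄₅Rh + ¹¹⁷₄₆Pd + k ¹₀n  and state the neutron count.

2

Conserve mass number: 234 = 115 + 117 + k, so k = 234 − 232 = 2.
Check atomic number: 91 = 45 + 46 + 0 = 91. ✓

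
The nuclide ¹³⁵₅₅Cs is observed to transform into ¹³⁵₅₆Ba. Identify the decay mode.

beta-minus decay

ΔA = 135 − 135 = 0; ΔZ = 56 − 55 = +1.
A is unchanged and Z rises by 1 — a neutron has become a proton (β⁻ decay).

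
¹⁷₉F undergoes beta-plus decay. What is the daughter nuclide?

Beta-plus decay: mass number changes by +0, atomic number by -1.
A: 17 = 17; Z: 9 − 1 = 8.
Z = 8 is oxygen, so the daughter is ¹⁷₈O.

O-17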